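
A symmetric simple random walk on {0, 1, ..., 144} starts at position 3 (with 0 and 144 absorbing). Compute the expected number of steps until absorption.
E[τ | X_0 = 3] = 423

Let v_k = E[τ | X_0 = k]. Boundary: v_0 = v_144 = 0. Recurrence: v_k = 1 + (v_{k-1} + v_{k+1})/2 for 1 ≤ k ≤ 143. The particular solution to v_k − (v_{k-1} + v_{k+1})/2 = 1 is v_k = −k^2. Adding homogeneous solution A + B k and matching boundaries gives v_k = k (144 − k). Substituting k = 3: v_3 = 3 · 141 = 423.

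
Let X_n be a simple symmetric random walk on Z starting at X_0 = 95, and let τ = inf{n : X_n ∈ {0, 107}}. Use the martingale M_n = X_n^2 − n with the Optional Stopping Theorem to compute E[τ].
E[τ] = 1140

M_n = X_n^2 − n is a martingale (since E[X_{n+1}^2 | F_n] = X_n^2 + 1). By OST (τ has finite mean in a bounded region), E[M_τ] = E[M_0] = X_0^2 − 0 = 95^2 = 9025. Also E[M_τ] = E[X_τ^2] − E[τ]. The walk exits at 0 or 107, with P(hit 107 first) = 95/107, so E[X_τ^2] = 107^2 · 95/107 + 0 = 10165. Thus E[τ] = E[X_τ^2] − E[M_τ] = 10165 − 9025 = 1140 = 95(107 − 95) = 1140.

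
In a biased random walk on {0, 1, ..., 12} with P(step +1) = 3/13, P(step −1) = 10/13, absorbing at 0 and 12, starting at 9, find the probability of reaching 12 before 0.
P(hit 12 before 0) = (1 − (10/3)^9) / (1 − (10/3)^12) = 27748683/1027748683

Let u_k denote P(reach 12 before 0 | start at k). Boundary: u_0 = 0, u_12 = 1. Recurrence: u_k = 3/13·u_{k+1} + 10/13·u_{k-1} for 1 ≤ k ≤ 11. Try u_k = A + B·r^k with r = q/p = (10/13)/(3/13) = 10/3. Substitution satisfies the recurrence; boundary conditions give:
  u_k = (1 − r^k) / (1 − r^N) = (1 − (10/3)^9) / (1 − (10/3)^12) = 27748683/1027748683.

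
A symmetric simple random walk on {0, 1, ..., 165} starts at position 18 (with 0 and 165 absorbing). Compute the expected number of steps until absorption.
E[τ | X_0 = 18] = 2646

Let v_k = E[τ | X_0 = k]. Boundary: v_0 = v_165 = 0. Recurrence: v_k = 1 + (v_{k-1} + v_{k+1})/2 for 1 ≤ k ≤ 164. The particular solution to v_k − (v_{k-1} + v_{k+1})/2 = 1 is v_k = −k^2. Adding homogeneous solution A + B k and matching boundaries gives v_k = k (165 − k). Substituting k = 18: v_18 = 18 · 147 = 2646.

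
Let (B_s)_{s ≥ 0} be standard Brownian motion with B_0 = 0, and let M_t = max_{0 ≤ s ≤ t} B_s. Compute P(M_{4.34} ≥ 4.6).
P(M_{4.34} ≥ 4.6) = 2·P(B_{4.34} ≥ 4.6) = 2(1 − Φ(4.6/√4.34)) ≈ 0.0272

By the reflection principle for Brownian motion, P(M_t ≥ a) = 2 · P(B_t ≥ a) for a ≥ 0. Since B_t ~ N(0, t), P(B_t ≥ 4.6) = 1 − Φ(4.6/√t) = 1 − Φ(4.6/√4.34) = 1 − Φ(2.2081). So
  P(M_{4.34} ≥ 4.6) = 2(1 − Φ(2.2081)) ≈ 0.0272.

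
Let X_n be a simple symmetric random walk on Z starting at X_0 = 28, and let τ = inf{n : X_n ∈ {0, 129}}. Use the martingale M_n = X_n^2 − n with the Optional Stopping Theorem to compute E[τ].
E[τ] = 2828

M_n = X_n^2 − n is a martingale (since E[X_{n+1}^2 | F_n] = X_n^2 + 1). By OST (τ has finite mean in a bounded region), E[M_τ] = E[M_0] = X_0^2 − 0 = 28^2 = 784. Also E[M_τ] = E[X_τ^2] − E[τ]. The walk exits at 0 or 129, with P(hit 129 first) = 28/129, so E[X_τ^2] = 129^2 · 28/129 + 0 = 3612. Thus E[τ] = E[X_τ^2] − E[M_τ] = 3612 − 784 = 2828 = 28(129 − 28) = 2828.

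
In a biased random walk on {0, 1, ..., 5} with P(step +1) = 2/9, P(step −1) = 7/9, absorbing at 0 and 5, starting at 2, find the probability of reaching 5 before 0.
P(hit 5 before 0) = (1 − (7/2)^2) / (1 − (7/2)^5) = 72/3355

Let u_k denote P(reach 5 before 0 | start at k). Boundary: u_0 = 0, u_5 = 1. Recurrence: u_k = 2/9·u_{k+1} + 7/9·u_{k-1} for 1 ≤ k ≤ 4. Try u_k = A + B·r^k with r = q/p = (7/9)/(2/9) = 7/2. Substitution satisfies the recurrence; boundary conditions give:
  u_k = (1 − r^k) / (1 − r^N) = (1 − (7/2)^2) / (1 − (7/2)^5) = 72/3355.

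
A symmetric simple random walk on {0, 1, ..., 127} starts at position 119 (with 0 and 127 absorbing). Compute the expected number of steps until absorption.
E[τ | X_0 = 119] = 952

Let v_k = E[τ | X_0 = k]. Boundary: v_0 = v_127 = 0. Recurrence: v_k = 1 + (v_{k-1} + v_{k+1})/2 for 1 ≤ k ≤ 126. The particular solution to v_k − (v_{k-1} + v_{k+1})/2 = 1 is v_k = −k^2. Adding homogeneous solution A + B k and matching boundaries gives v_k = k (127 − k). Substituting k = 119: v_119 = 119 · 8 = 952.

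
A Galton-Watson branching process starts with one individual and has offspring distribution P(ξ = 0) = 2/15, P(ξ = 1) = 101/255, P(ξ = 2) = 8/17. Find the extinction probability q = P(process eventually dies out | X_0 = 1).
q = 17/60

The pgf is f(s) = 2/15 + 101/255·s + 8/17·s². The extinction probability q is the smallest fixed point of f in [0, 1]. Setting s = f(s):
  8/17·s² + (101/255 − 1)·s + 2/15 = 0
  8/17·s² − (2/15 + 8/17)·s + 2/15 = 0
which factors as (s − 1)·(8/17·s − 2/15) = 0, giving roots s = 1 and s = (2/15)/(8/17) = 17/60.
Mean offspring μ = 101/255 + 2·8/17 = 341/255 > 1 (supercritical), so q < 1. The extinction probability is the smaller root: q = (2/15)/(8/17) = 17/60.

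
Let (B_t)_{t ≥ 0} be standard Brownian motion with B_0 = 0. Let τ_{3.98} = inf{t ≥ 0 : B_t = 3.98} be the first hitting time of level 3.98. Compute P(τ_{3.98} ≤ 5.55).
P(τ_{3.98} ≤ 5.55) = 2(1 − Φ(3.98/√5.55)) = 2(1 − Φ(1.6894)) ≈ 0.0911

By the reflection principle for standard BM, P(τ_b ≤ t) = 2 · P(B_t ≥ b). Since B_t ~ N(0, t), P(B_t ≥ 3.98) = 1 − Φ(3.98/√t) = 1 − Φ(3.98/√5.55) = 1 − Φ(1.6894) ≈ 0.04557. Doubling: P(τ_{3.98} ≤ 5.55) ≈ 2 · 0.04557 = 0.09114 ≈ 0.0911.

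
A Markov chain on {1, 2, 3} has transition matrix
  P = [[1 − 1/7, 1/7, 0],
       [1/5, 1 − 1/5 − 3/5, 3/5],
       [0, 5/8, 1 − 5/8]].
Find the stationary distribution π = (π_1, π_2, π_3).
π = (5/12, 25/84, 2/7)

This is a birth-death chain on three states, which satisfies detailed balance: π_1 · P_{12} = π_2 · P_{21} and π_2 · P_{23} = π_3 · P_{32}.
From π_1 · 1/7 = π_2 · 1/5: π_2/π_1 = (1/7)/(1/5) = 5/7.
From π_2 · 3/5 = π_3 · 5/8: π_3/π_2 = (3/5)/(5/8) = 24/25.
Take π_1 proportional to 1; then unnormalized π = (1, 5/7, 24/35). Normalize by dividing by the sum 12/5:
  π = (5/12, 25/84, 2/7).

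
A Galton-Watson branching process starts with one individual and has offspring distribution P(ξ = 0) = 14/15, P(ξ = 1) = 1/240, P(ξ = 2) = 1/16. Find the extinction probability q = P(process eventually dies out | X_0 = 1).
q = 1

Mean offspring μ = 0·14/15 + 1·1/240 + 2·1/16 = 31/240 ≤ 1. For μ ≤ 1 with offspring not concentrated at 1, the Galton-Watson process goes extinct almost surely, so q = 1.
(Algebraic check: The pgf is f(s) = 14/15 + 1/240·s + 1/16·s². The extinction probability q is the smallest fixed point of f in [0, 1]. Setting s = f(s):
  1/16·s² + (1/240 − 1)·s + 14/15 = 0
  1/16·s² − (14/15 + 1/16)·s + 14/15 = 0
which factors as (s − 1)·(1/16·s − 14/15) = 0, giving roots s = 1 and s = (14/15)/(1/16) = 224/15. Since 224/15 ≥ 1, the smallest root in [0, 1] is s = 1.)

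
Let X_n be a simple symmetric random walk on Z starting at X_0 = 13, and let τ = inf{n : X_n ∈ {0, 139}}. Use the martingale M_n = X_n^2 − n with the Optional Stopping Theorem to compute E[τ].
E[τ] = 1638

M_n = X_n^2 − n is a martingale (since E[X_{n+1}^2 | F_n] = X_n^2 + 1). By OST (τ has finite mean in a bounded region), E[M_τ] = E[M_0] = X_0^2 − 0 = 13^2 = 169. Also E[M_τ] = E[X_τ^2] − E[τ]. The walk exits at 0 or 139, with P(hit 139 first) = 13/139, so E[X_τ^2] = 139^2 · 13/139 + 0 = 1807. Thus E[τ] = E[X_τ^2] − E[M_τ] = 1807 − 169 = 1638 = 13(139 − 13) = 1638.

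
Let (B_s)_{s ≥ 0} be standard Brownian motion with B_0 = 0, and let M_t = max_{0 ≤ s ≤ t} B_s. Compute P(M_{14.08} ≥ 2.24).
P(M_{14.08} ≥ 2.24) = 2·P(B_{14.08} ≥ 2.24) = 2(1 − Φ(2.24/√14.08)) ≈ 0.5505

By the reflection principle for Brownian motion, P(M_t ≥ a) = 2 · P(B_t ≥ a) for a ≥ 0. Since B_t ~ N(0, t), P(B_t ≥ 2.24) = 1 − Φ(2.24/√t) = 1 − Φ(2.24/√14.08) = 1 − Φ(0.5970). So
  P(M_{14.08} ≥ 2.24) = 2(1 − Φ(0.5970)) ≈ 0.5505.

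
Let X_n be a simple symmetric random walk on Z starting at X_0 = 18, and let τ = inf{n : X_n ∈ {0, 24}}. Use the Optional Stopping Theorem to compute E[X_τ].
E[X_τ] = 18

X_n is a martingale and τ is a bounded-mean stopping time (indeed τ is finite a.s. with bounded expectation since the walk is in a bounded region). By the OST, E[X_τ] = E[X_0] = 18. Equivalently: E[X_τ] = 24 · P(hit 24 first) + 0 · P(hit 0 first) = 24 · (18/24) = 18.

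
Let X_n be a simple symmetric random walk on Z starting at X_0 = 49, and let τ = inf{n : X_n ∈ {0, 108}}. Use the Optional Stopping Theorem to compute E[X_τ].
E[X_τ] = 49

X_n is a martingale and τ is a bounded-mean stopping time (indeed τ is finite a.s. with bounded expectation since the walk is in a bounded region). By the OST, E[X_τ] = E[X_0] = 49. Equivalently: E[X_τ] = 108 · P(hit 108 first) + 0 · P(hit 0 first) = 108 · (49/108) = 49.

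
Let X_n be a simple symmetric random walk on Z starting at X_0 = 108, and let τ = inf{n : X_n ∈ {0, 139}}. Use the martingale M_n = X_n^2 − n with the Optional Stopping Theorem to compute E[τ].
E[τ] = 3348

M_n = X_n^2 − n is a martingale (since E[X_{n+1}^2 | F_n] = X_n^2 + 1). By OST (τ has finite mean in a bounded region), E[M_τ] = E[M_0] = X_0^2 − 0 = 108^2 = 11664. Also E[M_τ] = E[X_τ^2] − E[τ]. The walk exits at 0 or 139, with P(hit 139 first) = 108/139, so E[X_τ^2] = 139^2 · 108/139 + 0 = 15012. Thus E[τ] = E[X_τ^2] − E[M_τ] = 15012 − 11664 = 3348 = 108(139 − 108) = 3348.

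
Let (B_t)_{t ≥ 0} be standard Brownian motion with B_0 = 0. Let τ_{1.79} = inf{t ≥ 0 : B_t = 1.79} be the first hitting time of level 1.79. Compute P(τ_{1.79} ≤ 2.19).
P(τ_{1.79} ≤ 2.19) = 2(1 − Φ(1.79/√2.19)) = 2(1 − Φ(1.2096)) ≈ 0.2264

By the reflection principle for standard BM, P(τ_b ≤ t) = 2 · P(B_t ≥ b). Since B_t ~ N(0, t), P(B_t ≥ 1.79) = 1 − Φ(1.79/√t) = 1 − Φ(1.79/√2.19) = 1 − Φ(1.2096) ≈ 0.11322. Doubling: P(τ_{1.79} ≤ 2.19) ≈ 2 · 0.11322 = 0.22644 ≈ 0.2264.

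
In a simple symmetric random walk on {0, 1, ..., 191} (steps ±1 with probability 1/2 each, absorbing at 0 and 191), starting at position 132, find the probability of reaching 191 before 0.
P(hit 191 before 0) = 132/191

Let u_k = P(hit 191 before 0 | start at k). Then u_0 = 0, u_191 = 1, and u_k = u_{k-1}/2 + u_{k+1}/2 for 1 ≤ k ≤ 190. This harmonic recurrence is solved by u_k = k/191, giving u_132 = 132/191.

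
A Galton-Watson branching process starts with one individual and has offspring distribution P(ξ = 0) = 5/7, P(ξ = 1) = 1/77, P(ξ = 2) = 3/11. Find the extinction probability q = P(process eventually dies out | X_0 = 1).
q = 1

Mean offspring μ = 0·5/7 + 1·1/77 + 2·3/11 = 43/77 ≤ 1. For μ ≤ 1 with offspring not concentrated at 1, the Galton-Watson process goes extinct almost surely, so q = 1.
(Algebraic check: The pgf is f(s) = 5/7 + 1/77·s + 3/11·s². The extinction probability q is the smallest fixed point of f in [0, 1]. Setting s = f(s):
  3/11·s² + (1/77 − 1)·s + 5/7 = 0
  3/11·s² − (5/7 + 3/11)·s + 5/7 = 0
which factors as (s − 1)·(3/11·s − 5/7) = 0, giving roots s = 1 and s = (5/7)/(3/11) = 55/21. Since 55/21 ≥ 1, the smallest root in [0, 1] is s = 1.)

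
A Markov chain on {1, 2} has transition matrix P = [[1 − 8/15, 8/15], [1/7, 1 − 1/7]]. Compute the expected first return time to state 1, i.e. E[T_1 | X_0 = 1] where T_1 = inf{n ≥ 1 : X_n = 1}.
E[T_1 | X_0 = 1] = 1/π_1 = 71/15

For an irreducible recurrent Markov chain with stationary distribution π, E[T_i | X_0 = i] = 1/π_i (Kac's formula). Here π_1 = (1/7)/(8/15 + 1/7) = (1/7)/(71/105) = 15/71, so E[T_1 | X_0 = 1] = 1/π_1 = (8/15 + 1/7)/(1/7) = (71/105)/(1/7) = 71/15.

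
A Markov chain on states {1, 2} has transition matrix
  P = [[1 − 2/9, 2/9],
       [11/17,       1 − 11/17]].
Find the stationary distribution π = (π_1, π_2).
π_1 = 99/133, π_2 = 34/133

Solve πP = π with π_1 + π_2 = 1. From πP = π: π_1 · (1 − 2/9) + π_2 · 11/17 = π_1 ⇒ π_2 · 11/17 = π_1 · 2/9 ⇒ π_2/π_1 = (2/9)/(11/17) = 34/99. Together with π_1 + π_2 = 1:
  π_1 = (11/17)/(2/9 + 11/17) = (11/17)/(133/153) = 99/133,
  π_2 = (2/9)/(2/9 + 11/17) = (2/9)/(133/153) = 34/133.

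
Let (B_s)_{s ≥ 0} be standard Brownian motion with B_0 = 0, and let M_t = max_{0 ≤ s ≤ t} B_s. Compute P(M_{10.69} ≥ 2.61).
P(M_{10.69} ≥ 2.61) = 2·P(B_{10.69} ≥ 2.61) = 2(1 − Φ(2.61/√10.69)) ≈ 0.4247

By the reflection principle for Brownian motion, P(M_t ≥ a) = 2 · P(B_t ≥ a) for a ≥ 0. Since B_t ~ N(0, t), P(B_t ≥ 2.61) = 1 − Φ(2.61/√t) = 1 − Φ(2.61/√10.69) = 1 − Φ(0.7983). So
  P(M_{10.69} ≥ 2.61) = 2(1 − Φ(0.7983)) ≈ 0.4247.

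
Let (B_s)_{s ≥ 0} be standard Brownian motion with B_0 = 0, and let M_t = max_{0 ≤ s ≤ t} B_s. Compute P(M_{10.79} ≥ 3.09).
P(M_{10.79} ≥ 3.09) = 2·P(B_{10.79} ≥ 3.09) = 2(1 − Φ(3.09/√10.79)) ≈ 0.3469

By the reflection principle for Brownian motion, P(M_t ≥ a) = 2 · P(B_t ≥ a) for a ≥ 0. Since B_t ~ N(0, t), P(B_t ≥ 3.09) = 1 − Φ(3.09/√t) = 1 − Φ(3.09/√10.79) = 1 − Φ(0.9407). So
  P(M_{10.79} ≥ 3.09) = 2(1 − Φ(0.9407)) ≈ 0.3469.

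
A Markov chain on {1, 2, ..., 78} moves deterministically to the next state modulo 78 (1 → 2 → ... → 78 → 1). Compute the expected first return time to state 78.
E[T_78 | X_0 = 78] = 78

The chain cycles deterministically, so starting at state 78 it returns in exactly 78 steps. Equivalently, the stationary distribution is uniform π_j = 1/78 for every state j, so by Kac's formula E[T_78] = 1/π_78 = 78.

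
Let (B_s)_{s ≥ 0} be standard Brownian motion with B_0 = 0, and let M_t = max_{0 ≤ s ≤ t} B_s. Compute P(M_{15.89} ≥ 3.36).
P(M_{15.89} ≥ 3.36) = 2·P(B_{15.89} ≥ 3.36) = 2(1 − Φ(3.36/√15.89)) ≈ 0.3993

By the reflection principle for Brownian motion, P(M_t ≥ a) = 2 · P(B_t ≥ a) for a ≥ 0. Since B_t ~ N(0, t), P(B_t ≥ 3.36) = 1 − Φ(3.36/√t) = 1 − Φ(3.36/√15.89) = 1 − Φ(0.8429). So
  P(M_{15.89} ≥ 3.36) = 2(1 − Φ(0.8429)) ≈ 0.3993.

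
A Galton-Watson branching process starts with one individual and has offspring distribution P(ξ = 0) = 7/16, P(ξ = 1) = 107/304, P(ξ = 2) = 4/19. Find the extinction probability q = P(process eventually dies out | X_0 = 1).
q = 1

Mean offspring μ = 0·7/16 + 1·107/304 + 2·4/19 = 235/304 ≤ 1. For μ ≤ 1 with offspring not concentrated at 1, the Galton-Watson process goes extinct almost surely, so q = 1.
(Algebraic check: The pgf is f(s) = 7/16 + 107/304·s + 4/19·s². The extinction probability q is the smallest fixed point of f in [0, 1]. Setting s = f(s):
  4/19·s² + (107/304 − 1)·s + 7/16 = 0
  4/19·s² − (7/16 + 4/19)·s + 7/16 = 0
which factors as (s − 1)·(4/19·s − 7/16) = 0, giving roots s = 1 and s = (7/16)/(4/19) = 133/64. Since 133/64 ≥ 1, the smallest root in [0, 1] is s = 1.)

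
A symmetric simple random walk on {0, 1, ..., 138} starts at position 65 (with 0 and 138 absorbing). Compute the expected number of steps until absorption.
E[τ | X_0 = 65] = 4745

Let v_k = E[τ | X_0 = k]. Boundary: v_0 = v_138 = 0. Recurrence: v_k = 1 + (v_{k-1} + v_{k+1})/2 for 1 ≤ k ≤ 137. The particular solution to v_k − (v_{k-1} + v_{k+1})/2 = 1 is v_k = −k^2. Adding homogeneous solution A + B k and matching boundaries gives v_k = k (138 − k). Substituting k = 65: v_65 = 65 · 73 = 4745.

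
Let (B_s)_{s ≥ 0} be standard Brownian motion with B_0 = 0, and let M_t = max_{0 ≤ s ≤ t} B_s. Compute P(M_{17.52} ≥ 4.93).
P(M_{17.52} ≥ 4.93) = 2·P(B_{17.52} ≥ 4.93) = 2(1 − Φ(4.93/√17.52)) ≈ 0.2389

By the reflection principle for Brownian motion, P(M_t ≥ a) = 2 · P(B_t ≥ a) for a ≥ 0. Since B_t ~ N(0, t), P(B_t ≥ 4.93) = 1 − Φ(4.93/√t) = 1 − Φ(4.93/√17.52) = 1 − Φ(1.1778). So
  P(M_{17.52} ≥ 4.93) = 2(1 − Φ(1.1778)) ≈ 0.2389.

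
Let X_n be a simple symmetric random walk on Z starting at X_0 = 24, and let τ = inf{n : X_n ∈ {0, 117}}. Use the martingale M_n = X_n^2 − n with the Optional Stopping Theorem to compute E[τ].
E[τ] = 2232

M_n = X_n^2 − n is a martingale (since E[X_{n+1}^2 | F_n] = X_n^2 + 1). By OST (τ has finite mean in a bounded region), E[M_τ] = E[M_0] = X_0^2 − 0 = 24^2 = 576. Also E[M_τ] = E[X_τ^2] − E[τ]. The walk exits at 0 or 117, with P(hit 117 first) = 24/117, so E[X_τ^2] = 117^2 · 24/117 + 0 = 2808. Thus E[τ] = E[X_τ^2] − E[M_τ] = 2808 − 576 = 2232 = 24(117 − 24) = 2232.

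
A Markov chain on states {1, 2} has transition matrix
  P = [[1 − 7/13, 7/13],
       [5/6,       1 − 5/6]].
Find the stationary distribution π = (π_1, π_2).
π_1 = 65/107, π_2 = 42/107

Solve πP = π with π_1 + π_2 = 1. From πP = π: π_1 · (1 − 7/13) + π_2 · 5/6 = π_1 ⇒ π_2 · 5/6 = π_1 · 7/13 ⇒ π_2/π_1 = (7/13)/(5/6) = 42/65. Together with π_1 + π_2 = 1:
  π_1 = (5/6)/(7/13 + 5/6) = (5/6)/(107/78) = 65/107,
  π_2 = (7/13)/(7/13 + 5/6) = (7/13)/(107/78) = 42/107.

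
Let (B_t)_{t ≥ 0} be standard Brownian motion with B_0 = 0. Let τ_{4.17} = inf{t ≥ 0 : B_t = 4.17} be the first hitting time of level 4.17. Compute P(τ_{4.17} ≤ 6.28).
P(τ_{4.17} ≤ 6.28) = 2(1 − Φ(4.17/√6.28)) = 2(1 − Φ(1.6640)) ≈ 0.0961

By the reflection principle for standard BM, P(τ_b ≤ t) = 2 · P(B_t ≥ b). Since B_t ~ N(0, t), P(B_t ≥ 4.17) = 1 − Φ(4.17/√t) = 1 − Φ(4.17/√6.28) = 1 − Φ(1.6640) ≈ 0.04806. Doubling: P(τ_{4.17} ≤ 6.28) ≈ 2 · 0.04806 = 0.09612 ≈ 0.0961.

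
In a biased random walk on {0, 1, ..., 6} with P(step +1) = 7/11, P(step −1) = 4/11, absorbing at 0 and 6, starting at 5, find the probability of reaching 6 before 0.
P(hit 6 before 0) = (1 − (4/7)^5) / (1 − (4/7)^6) = 36827/37851

Let u_k denote P(reach 6 before 0 | start at k). Boundary: u_0 = 0, u_6 = 1. Recurrence: u_k = 7/11·u_{k+1} + 4/11·u_{k-1} for 1 ≤ k ≤ 5. Try u_k = A + B·r^k with r = q/p = (4/11)/(7/11) = 4/7. Substitution satisfies the recurrence; boundary conditions give:
  u_k = (1 − r^k) / (1 − r^N) = (1 − (4/7)^5) / (1 − (4/7)^6) = 36827/37851.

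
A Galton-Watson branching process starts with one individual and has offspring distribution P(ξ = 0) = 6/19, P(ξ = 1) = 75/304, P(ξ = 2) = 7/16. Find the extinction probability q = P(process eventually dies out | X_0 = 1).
q = 96/133

The pgf is f(s) = 6/19 + 75/304·s + 7/16·s². The extinction probability q is the smallest fixed point of f in [0, 1]. Setting s = f(s):
  7/16·s² + (75/304 − 1)·s + 6/19 = 0
  7/16·s² − (6/19 + 7/16)·s + 6/19 = 0
which factors as (s − 1)·(7/16·s − 6/19) = 0, giving roots s = 1 and s = (6/19)/(7/16) = 96/133.
Mean offspring μ = 75/304 + 2·7/16 = 341/304 > 1 (supercritical), so q < 1. The extinction probability is the smaller root: q = (6/19)/(7/16) = 96/133.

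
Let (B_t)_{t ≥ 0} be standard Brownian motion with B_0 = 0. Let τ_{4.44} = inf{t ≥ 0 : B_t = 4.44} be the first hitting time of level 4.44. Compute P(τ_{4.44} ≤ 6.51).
P(τ_{4.44} ≤ 6.51) = 2(1 − Φ(4.44/√6.51)) = 2(1 − Φ(1.7402)) ≈ 0.0818

By the reflection principle for standard BM, P(τ_b ≤ t) = 2 · P(B_t ≥ b). Since B_t ~ N(0, t), P(B_t ≥ 4.44) = 1 − Φ(4.44/√t) = 1 − Φ(4.44/√6.51) = 1 − Φ(1.7402) ≈ 0.04091. Doubling: P(τ_{4.44} ≤ 6.51) ≈ 2 · 0.04091 = 0.08182 ≈ 0.0818.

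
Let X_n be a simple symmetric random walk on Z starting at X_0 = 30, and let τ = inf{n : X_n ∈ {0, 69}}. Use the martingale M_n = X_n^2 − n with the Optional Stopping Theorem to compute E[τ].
E[τ] = 1170

M_n = X_n^2 − n is a martingale (since E[X_{n+1}^2 | F_n] = X_n^2 + 1). By OST (τ has finite mean in a bounded region), E[M_τ] = E[M_0] = X_0^2 − 0 = 30^2 = 900. Also E[M_τ] = E[X_τ^2] − E[τ]. The walk exits at 0 or 69, with P(hit 69 first) = 30/69, so E[X_τ^2] = 69^2 · 30/69 + 0 = 2070. Thus E[τ] = E[X_τ^2] − E[M_τ] = 2070 − 900 = 1170 = 30(69 − 30) = 1170.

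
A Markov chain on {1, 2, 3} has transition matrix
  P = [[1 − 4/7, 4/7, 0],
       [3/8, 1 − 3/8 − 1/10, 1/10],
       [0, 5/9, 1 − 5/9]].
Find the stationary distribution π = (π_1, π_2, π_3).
π = (525/1469, 800/1469, 144/1469)

This is a birth-death chain on three states, which satisfies detailed balance: π_1 · P_{12} = π_2 · P_{21} and π_2 · P_{23} = π_3 · P_{32}.
From π_1 · 4/7 = π_2 · 3/8: π_2/π_1 = (4/7)/(3/8) = 32/21.
From π_2 · 1/10 = π_3 · 5/9: π_3/π_2 = (1/10)/(5/9) = 9/50.
Take π_1 proportional to 1; then unnormalized π = (1, 32/21, 48/175). Normalize by dividing by the sum 1469/525:
  π = (525/1469, 800/1469, 144/1469).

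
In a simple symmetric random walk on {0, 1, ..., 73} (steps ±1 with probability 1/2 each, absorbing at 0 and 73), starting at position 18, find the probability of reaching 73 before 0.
P(hit 73 before 0) = 18/73

Let u_k = P(hit 73 before 0 | start at k). Then u_0 = 0, u_73 = 1, and u_k = u_{k-1}/2 + u_{k+1}/2 for 1 ≤ k ≤ 72. This harmonic recurrence is solved by u_k = k/73, giving u_18 = 18/73.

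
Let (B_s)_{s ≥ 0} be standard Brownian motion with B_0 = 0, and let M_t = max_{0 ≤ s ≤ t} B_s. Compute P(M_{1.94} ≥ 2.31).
P(M_{1.94} ≥ 2.31) = 2·P(B_{1.94} ≥ 2.31) = 2(1 − Φ(2.31/√1.94)) ≈ 0.0972

By the reflection principle for Brownian motion, P(M_t ≥ a) = 2 · P(B_t ≥ a) for a ≥ 0. Since B_t ~ N(0, t), P(B_t ≥ 2.31) = 1 − Φ(2.31/√t) = 1 − Φ(2.31/√1.94) = 1 − Φ(1.6585). So
  P(M_{1.94} ≥ 2.31) = 2(1 − Φ(1.6585)) ≈ 0.0972.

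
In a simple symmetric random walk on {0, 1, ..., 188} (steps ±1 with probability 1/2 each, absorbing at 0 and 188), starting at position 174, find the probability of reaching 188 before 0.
P(hit 188 before 0) = 174/188 = 87/94

Let u_k = P(hit 188 before 0 | start at k). Then u_0 = 0, u_188 = 1, and u_k = u_{k-1}/2 + u_{k+1}/2 for 1 ≤ k ≤ 187. This harmonic recurrence is solved by u_k = k/188, giving u_174 = 174/188 = 87/94.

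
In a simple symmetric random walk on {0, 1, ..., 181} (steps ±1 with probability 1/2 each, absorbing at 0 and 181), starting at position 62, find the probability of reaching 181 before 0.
P(hit 181 before 0) = 62/181

Let u_k = P(hit 181 before 0 | start at k). Then u_0 = 0, u_181 = 1, and u_k = u_{k-1}/2 + u_{k+1}/2 for 1 ≤ k ≤ 180. This harmonic recurrence is solved by u_k = k/181, giving u_62 = 62/181.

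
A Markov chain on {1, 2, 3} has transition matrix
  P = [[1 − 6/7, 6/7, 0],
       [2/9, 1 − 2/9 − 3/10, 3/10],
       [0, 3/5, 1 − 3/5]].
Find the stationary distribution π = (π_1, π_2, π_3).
π = (14/95, 54/95, 27/95)

This is a birth-death chain on three states, which satisfies detailed balance: π_1 · P_{12} = π_2 · P_{21} and π_2 · P_{23} = π_3 · P_{32}.
From π_1 · 6/7 = π_2 · 2/9: π_2/π_1 = (6/7)/(2/9) = 27/7.
From π_2 · 3/10 = π_3 · 3/5: π_3/π_2 = (3/10)/(3/5) = 1/2.
Take π_1 proportional to 1; then unnormalized π = (1, 27/7, 27/14). Normalize by dividing by the sum 95/14:
  π = (14/95, 54/95, 27/95).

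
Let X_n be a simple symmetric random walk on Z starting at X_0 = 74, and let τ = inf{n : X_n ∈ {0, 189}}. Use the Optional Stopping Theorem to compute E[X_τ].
E[X_τ] = 74

X_n is a martingale and τ is a bounded-mean stopping time (indeed τ is finite a.s. with bounded expectation since the walk is in a bounded region). By the OST, E[X_τ] = E[X_0] = 74. Equivalently: E[X_τ] = 189 · P(hit 189 first) + 0 · P(hit 0 first) = 189 · (74/189) = 74.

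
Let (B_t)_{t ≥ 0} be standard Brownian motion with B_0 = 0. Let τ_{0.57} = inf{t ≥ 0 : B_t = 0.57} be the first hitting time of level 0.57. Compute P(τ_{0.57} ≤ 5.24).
P(τ_{0.57} ≤ 5.24) = 2(1 − Φ(0.57/√5.24)) = 2(1 − Φ(0.2490)) ≈ 0.8034

By the reflection principle for standard BM, P(τ_b ≤ t) = 2 · P(B_t ≥ b). Since B_t ~ N(0, t), P(B_t ≥ 0.57) = 1 − Φ(0.57/√t) = 1 − Φ(0.57/√5.24) = 1 − Φ(0.2490) ≈ 0.40168. Doubling: P(τ_{0.57} ≤ 5.24) ≈ 2 · 0.40168 = 0.80336 ≈ 0.8034.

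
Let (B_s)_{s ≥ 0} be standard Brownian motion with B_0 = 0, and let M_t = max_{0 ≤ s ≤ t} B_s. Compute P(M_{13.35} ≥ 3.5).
P(M_{13.35} ≥ 3.5) = 2·P(B_{13.35} ≥ 3.5) = 2(1 − Φ(3.5/√13.35)) ≈ 0.3381

By the reflection principle for Brownian motion, P(M_t ≥ a) = 2 · P(B_t ≥ a) for a ≥ 0. Since B_t ~ N(0, t), P(B_t ≥ 3.5) = 1 − Φ(3.5/√t) = 1 − Φ(3.5/√13.35) = 1 − Φ(0.9579). So
  P(M_{13.35} ≥ 3.5) = 2(1 − Φ(0.9579)) ≈ 0.3381.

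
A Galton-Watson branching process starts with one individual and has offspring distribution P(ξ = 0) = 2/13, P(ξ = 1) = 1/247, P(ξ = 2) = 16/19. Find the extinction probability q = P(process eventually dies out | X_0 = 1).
q = 19/104

The pgf is f(s) = 2/13 + 1/247·s + 16/19·s². The extinction probability q is the smallest fixed point of f in [0, 1]. Setting s = f(s):
  16/19·s² + (1/247 − 1)·s + 2/13 = 0
  16/19·s² − (2/13 + 16/19)·s + 2/13 = 0
which factors as (s − 1)·(16/19·s − 2/13) = 0, giving roots s = 1 and s = (2/13)/(16/19) = 19/104.
Mean offspring μ = 1/247 + 2·16/19 = 417/247 > 1 (supercritical), so q < 1. The extinction probability is the smaller root: q = (2/13)/(16/19) = 19/104.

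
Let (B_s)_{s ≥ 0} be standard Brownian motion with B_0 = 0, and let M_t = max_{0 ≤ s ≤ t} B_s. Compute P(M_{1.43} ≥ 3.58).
P(M_{1.43} ≥ 3.58) = 2·P(B_{1.43} ≥ 3.58) = 2(1 − Φ(3.58/√1.43)) ≈ 0.0028

By the reflection principle for Brownian motion, P(M_t ≥ a) = 2 · P(B_t ≥ a) for a ≥ 0. Since B_t ~ N(0, t), P(B_t ≥ 3.58) = 1 − Φ(3.58/√t) = 1 − Φ(3.58/√1.43) = 1 − Φ(2.9937). So
  P(M_{1.43} ≥ 3.58) = 2(1 − Φ(2.9937)) ≈ 0.0028.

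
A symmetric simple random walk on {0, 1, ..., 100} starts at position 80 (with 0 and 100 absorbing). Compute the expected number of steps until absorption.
E[τ | X_0 = 80] = 1600

Let v_k = E[τ | X_0 = k]. Boundary: v_0 = v_100 = 0. Recurrence: v_k = 1 + (v_{k-1} + v_{k+1})/2 for 1 ≤ k ≤ 99. The particular solution to v_k − (v_{k-1} + v_{k+1})/2 = 1 is v_k = −k^2. Adding homogeneous solution A + B k and matching boundaries gives v_k = k (100 − k). Substituting k = 80: v_80 = 80 · 20 = 1600.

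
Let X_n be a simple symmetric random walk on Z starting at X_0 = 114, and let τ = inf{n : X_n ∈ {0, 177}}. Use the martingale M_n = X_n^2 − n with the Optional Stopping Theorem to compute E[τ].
E[τ] = 7182

M_n = X_n^2 − n is a martingale (since E[X_{n+1}^2 | F_n] = X_n^2 + 1). By OST (τ has finite mean in a bounded region), E[M_τ] = E[M_0] = X_0^2 − 0 = 114^2 = 12996. Also E[M_τ] = E[X_τ^2] − E[τ]. The walk exits at 0 or 177, with P(hit 177 first) = 114/177, so E[X_τ^2] = 177^2 · 114/177 + 0 = 20178. Thus E[τ] = E[X_τ^2] − E[M_τ] = 20178 − 12996 = 7182 = 114(177 − 114) = 7182.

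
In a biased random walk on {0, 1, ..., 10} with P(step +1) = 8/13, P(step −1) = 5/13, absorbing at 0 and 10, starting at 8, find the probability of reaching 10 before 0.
P(hit 10 before 0) = (1 − (5/8)^8) / (1 − (5/8)^10) = 26890816/27281441

Let u_k denote P(reach 10 before 0 | start at k). Boundary: u_0 = 0, u_10 = 1. Recurrence: u_k = 8/13·u_{k+1} + 5/13·u_{k-1} for 1 ≤ k ≤ 9. Try u_k = A + B·r^k with r = q/p = (5/13)/(8/13) = 5/8. Substitution satisfies the recurrence; boundary conditions give:
  u_k = (1 − r^k) / (1 − r^N) = (1 − (5/8)^8) / (1 − (5/8)^10) = 26890816/27281441.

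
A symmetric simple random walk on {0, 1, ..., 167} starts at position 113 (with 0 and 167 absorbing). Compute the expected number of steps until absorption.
E[τ | X_0 = 113] = 6102

Let v_k = E[τ | X_0 = k]. Boundary: v_0 = v_167 = 0. Recurrence: v_k = 1 + (v_{k-1} + v_{k+1})/2 for 1 ≤ k ≤ 166. The particular solution to v_k − (v_{k-1} + v_{k+1})/2 = 1 is v_k = −k^2. Adding homogeneous solution A + B k and matching boundaries gives v_k = k (167 − k). Substituting k = 113: v_113 = 113 · 54 = 6102.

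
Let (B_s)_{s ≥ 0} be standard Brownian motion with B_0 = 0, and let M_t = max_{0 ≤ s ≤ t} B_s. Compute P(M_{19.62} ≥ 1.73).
P(M_{19.62} ≥ 1.73) = 2·P(B_{19.62} ≥ 1.73) = 2(1 − Φ(1.73/√19.62)) ≈ 0.6961

By the reflection principle for Brownian motion, P(M_t ≥ a) = 2 · P(B_t ≥ a) for a ≥ 0. Since B_t ~ N(0, t), P(B_t ≥ 1.73) = 1 − Φ(1.73/√t) = 1 − Φ(1.73/√19.62) = 1 − Φ(0.3906). So
  P(M_{19.62} ≥ 1.73) = 2(1 − Φ(0.3906)) ≈ 0.6961.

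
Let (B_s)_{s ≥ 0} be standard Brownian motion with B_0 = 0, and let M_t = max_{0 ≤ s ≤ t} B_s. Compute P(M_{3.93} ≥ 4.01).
P(M_{3.93} ≥ 4.01) = 2·P(B_{3.93} ≥ 4.01) = 2(1 − Φ(4.01/√3.93)) ≈ 0.0431

By the reflection principle for Brownian motion, P(M_t ≥ a) = 2 · P(B_t ≥ a) for a ≥ 0. Since B_t ~ N(0, t), P(B_t ≥ 4.01) = 1 − Φ(4.01/√t) = 1 − Φ(4.01/√3.93) = 1 − Φ(2.0228). So
  P(M_{3.93} ≥ 4.01) = 2(1 − Φ(2.0228)) ≈ 0.0431.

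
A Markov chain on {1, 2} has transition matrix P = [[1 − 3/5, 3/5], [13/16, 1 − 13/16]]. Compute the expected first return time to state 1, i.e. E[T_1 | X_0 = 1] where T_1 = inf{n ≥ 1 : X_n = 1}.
E[T_1 | X_0 = 1] = 1/π_1 = 113/65

For an irreducible recurrent Markov chain with stationary distribution π, E[T_i | X_0 = i] = 1/π_i (Kac's formula). Here π_1 = (13/16)/(3/5 + 13/16) = (13/16)/(113/80) = 65/113, so E[T_1 | X_0 = 1] = 1/π_1 = (3/5 + 13/16)/(13/16) = (113/80)/(13/16) = 113/65.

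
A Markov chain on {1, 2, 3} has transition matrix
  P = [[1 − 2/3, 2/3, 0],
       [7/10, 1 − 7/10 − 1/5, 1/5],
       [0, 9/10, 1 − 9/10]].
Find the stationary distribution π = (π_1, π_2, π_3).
π = (189/409, 180/409, 40/409)

This is a birth-death chain on three states, which satisfies detailed balance: π_1 · P_{12} = π_2 · P_{21} and π_2 · P_{23} = π_3 · P_{32}.
From π_1 · 2/3 = π_2 · 7/10: π_2/π_1 = (2/3)/(7/10) = 20/21.
From π_2 · 1/5 = π_3 · 9/10: π_3/π_2 = (1/5)/(9/10) = 2/9.
Take π_1 proportional to 1; then unnormalized π = (1, 20/21, 40/189). Normalize by dividing by the sum 409/189:
  π = (189/409, 180/409, 40/409).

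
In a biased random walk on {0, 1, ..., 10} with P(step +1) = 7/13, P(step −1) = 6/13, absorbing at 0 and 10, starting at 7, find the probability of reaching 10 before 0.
P(hit 10 before 0) = (1 − (6/7)^7) / (1 − (6/7)^10) = 186457201/222009073

Let u_k denote P(reach 10 before 0 | start at k). Boundary: u_0 = 0, u_10 = 1. Recurrence: u_k = 7/13·u_{k+1} + 6/13·u_{k-1} for 1 ≤ k ≤ 9. Try u_k = A + B·r^k with r = q/p = (6/13)/(7/13) = 6/7. Substitution satisfies the recurrence; boundary conditions give:
  u_k = (1 − r^k) / (1 − r^N) = (1 − (6/7)^7) / (1 − (6/7)^10) = 186457201/222009073.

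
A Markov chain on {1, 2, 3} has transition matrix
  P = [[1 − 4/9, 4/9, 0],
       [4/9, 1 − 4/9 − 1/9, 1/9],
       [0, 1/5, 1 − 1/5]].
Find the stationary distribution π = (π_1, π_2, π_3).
π = (9/23, 9/23, 5/23)

This is a birth-death chain on three states, which satisfies detailed balance: π_1 · P_{12} = π_2 · P_{21} and π_2 · P_{23} = π_3 · P_{32}.
From π_1 · 4/9 = π_2 · 4/9: π_2/π_1 = (4/9)/(4/9) = 1.
From π_2 · 1/9 = π_3 · 1/5: π_3/π_2 = (1/9)/(1/5) = 5/9.
Take π_1 proportional to 1; then unnormalized π = (1, 1, 5/9). Normalize by dividing by the sum 23/9:
  π = (9/23, 9/23, 5/23).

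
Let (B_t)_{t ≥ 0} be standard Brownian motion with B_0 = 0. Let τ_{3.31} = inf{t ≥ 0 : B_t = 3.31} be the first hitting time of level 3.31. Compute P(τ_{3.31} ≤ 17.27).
P(τ_{3.31} ≤ 17.27) = 2(1 − Φ(3.31/√17.27)) = 2(1 − Φ(0.7965)) ≈ 0.4257

By the reflection principle for standard BM, P(τ_b ≤ t) = 2 · P(B_t ≥ b). Since B_t ~ N(0, t), P(B_t ≥ 3.31) = 1 − Φ(3.31/√t) = 1 − Φ(3.31/√17.27) = 1 − Φ(0.7965) ≈ 0.21287. Doubling: P(τ_{3.31} ≤ 17.27) ≈ 2 · 0.21287 = 0.42574 ≈ 0.4257.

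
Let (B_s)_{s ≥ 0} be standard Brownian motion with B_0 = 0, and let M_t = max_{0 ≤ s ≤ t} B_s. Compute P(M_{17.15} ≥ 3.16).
P(M_{17.15} ≥ 3.16) = 2·P(B_{17.15} ≥ 3.16) = 2(1 − Φ(3.16/√17.15)) ≈ 0.4454

By the reflection principle for Brownian motion, P(M_t ≥ a) = 2 · P(B_t ≥ a) for a ≥ 0. Since B_t ~ N(0, t), P(B_t ≥ 3.16) = 1 − Φ(3.16/√t) = 1 − Φ(3.16/√17.15) = 1 − Φ(0.7631). So
  P(M_{17.15} ≥ 3.16) = 2(1 − Φ(0.7631)) ≈ 0.4454.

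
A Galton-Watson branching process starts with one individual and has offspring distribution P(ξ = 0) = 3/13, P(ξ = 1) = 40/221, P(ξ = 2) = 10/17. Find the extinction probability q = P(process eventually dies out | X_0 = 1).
q = 51/130

The pgf is f(s) = 3/13 + 40/221·s + 10/17·s². The extinction probability q is the smallest fixed point of f in [0, 1]. Setting s = f(s):
  10/17·s² + (40/221 − 1)·s + 3/13 = 0
  10/17·s² − (3/13 + 10/17)·s + 3/13 = 0
which factors as (s − 1)·(10/17·s − 3/13) = 0, giving roots s = 1 and s = (3/13)/(10/17) = 51/130.
Mean offspring μ = 40/221 + 2·10/17 = 300/221 > 1 (supercritical), so q < 1. The extinction probability is the smaller root: q = (3/13)/(10/17) = 51/130.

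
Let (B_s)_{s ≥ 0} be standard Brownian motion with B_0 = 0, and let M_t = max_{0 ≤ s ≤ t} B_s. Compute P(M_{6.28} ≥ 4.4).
P(M_{6.28} ≥ 4.4) = 2·P(B_{6.28} ≥ 4.4) = 2(1 − Φ(4.4/√6.28)) ≈ 0.0791

By the reflection principle for Brownian motion, P(M_t ≥ a) = 2 · P(B_t ≥ a) for a ≥ 0. Since B_t ~ N(0, t), P(B_t ≥ 4.4) = 1 − Φ(4.4/√t) = 1 − Φ(4.4/√6.28) = 1 − Φ(1.7558). So
  P(M_{6.28} ≥ 4.4) = 2(1 − Φ(1.7558)) ≈ 0.0791.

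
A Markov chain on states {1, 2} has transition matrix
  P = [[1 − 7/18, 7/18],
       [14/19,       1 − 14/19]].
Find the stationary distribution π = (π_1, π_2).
π_1 = 36/55, π_2 = 19/55

Solve πP = π with π_1 + π_2 = 1. From πP = π: π_1 · (1 − 7/18) + π_2 · 14/19 = π_1 ⇒ π_2 · 14/19 = π_1 · 7/18 ⇒ π_2/π_1 = (7/18)/(14/19) = 19/36. Together with π_1 + π_2 = 1:
  π_1 = (14/19)/(7/18 + 14/19) = (14/19)/(385/342) = 36/55,
  π_2 = (7/18)/(7/18 + 14/19) = (7/18)/(385/342) = 19/55.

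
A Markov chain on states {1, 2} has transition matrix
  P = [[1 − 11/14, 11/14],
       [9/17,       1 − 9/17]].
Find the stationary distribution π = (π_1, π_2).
π_1 = 126/313, π_2 = 187/313

Solve πP = π with π_1 + π_2 = 1. From πP = π: π_1 · (1 − 11/14) + π_2 · 9/17 = π_1 ⇒ π_2 · 9/17 = π_1 · 11/14 ⇒ π_2/π_1 = (11/14)/(9/17) = 187/126. Together with π_1 + π_2 = 1:
  π_1 = (9/17)/(11/14 + 9/17) = (9/17)/(313/238) = 126/313,
  π_2 = (11/14)/(11/14 + 9/17) = (11/14)/(313/238) = 187/313.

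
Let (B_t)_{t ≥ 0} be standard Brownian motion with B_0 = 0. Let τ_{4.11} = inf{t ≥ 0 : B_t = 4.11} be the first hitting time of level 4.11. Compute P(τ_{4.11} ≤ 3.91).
P(τ_{4.11} ≤ 3.91) = 2(1 − Φ(4.11/√3.91)) = 2(1 − Φ(2.0785)) ≈ 0.0377

By the reflection principle for standard BM, P(τ_b ≤ t) = 2 · P(B_t ≥ b). Since B_t ~ N(0, t), P(B_t ≥ 4.11) = 1 − Φ(4.11/√t) = 1 − Φ(4.11/√3.91) = 1 − Φ(2.0785) ≈ 0.01883. Doubling: P(τ_{4.11} ≤ 3.91) ≈ 2 · 0.01883 = 0.03766 ≈ 0.0377.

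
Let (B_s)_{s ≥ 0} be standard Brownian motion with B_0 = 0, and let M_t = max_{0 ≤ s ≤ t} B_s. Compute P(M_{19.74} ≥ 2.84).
P(M_{19.74} ≥ 2.84) = 2·P(B_{19.74} ≥ 2.84) = 2(1 − Φ(2.84/√19.74)) ≈ 0.5227

By the reflection principle for Brownian motion, P(M_t ≥ a) = 2 · P(B_t ≥ a) for a ≥ 0. Since B_t ~ N(0, t), P(B_t ≥ 2.84) = 1 − Φ(2.84/√t) = 1 − Φ(2.84/√19.74) = 1 − Φ(0.6392). So
  P(M_{19.74} ≥ 2.84) = 2(1 − Φ(0.6392)) ≈ 0.5227.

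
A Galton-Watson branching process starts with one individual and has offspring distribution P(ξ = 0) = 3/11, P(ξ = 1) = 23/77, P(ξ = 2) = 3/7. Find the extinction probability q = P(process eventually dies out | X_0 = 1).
q = 7/11

The pgf is f(s) = 3/11 + 23/77·s + 3/7·s². The extinction probability q is the smallest fixed point of f in [0, 1]. Setting s = f(s):
  3/7·s² + (23/77 − 1)·s + 3/11 = 0
  3/7·s² − (3/11 + 3/7)·s + 3/11 = 0
which factors as (s − 1)·(3/7·s − 3/11) = 0, giving roots s = 1 and s = (3/11)/(3/7) = 7/11.
Mean offspring μ = 23/77 + 2·3/7 = 89/77 > 1 (supercritical), so q < 1. The extinction probability is the smaller root: q = (3/11)/(3/7) = 7/11.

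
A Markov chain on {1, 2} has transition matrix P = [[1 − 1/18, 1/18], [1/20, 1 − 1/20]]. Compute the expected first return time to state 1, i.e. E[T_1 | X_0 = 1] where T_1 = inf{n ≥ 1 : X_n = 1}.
E[T_1 | X_0 = 1] = 1/π_1 = 19/9

For an irreducible recurrent Markov chain with stationary distribution π, E[T_i | X_0 = i] = 1/π_i (Kac's formula). Here π_1 = (1/20)/(1/18 + 1/20) = (1/20)/(19/180) = 9/19, so E[T_1 | X_0 = 1] = 1/π_1 = (1/18 + 1/20)/(1/20) = (19/180)/(1/20) = 19/9.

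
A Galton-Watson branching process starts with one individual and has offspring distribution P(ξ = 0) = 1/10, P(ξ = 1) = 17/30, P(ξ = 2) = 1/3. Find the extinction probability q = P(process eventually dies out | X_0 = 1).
q = 3/10

The pgf is f(s) = 1/10 + 17/30·s + 1/3·s². The extinction probability q is the smallest fixed point of f in [0, 1]. Setting s = f(s):
  1/3·s² + (17/30 − 1)·s + 1/10 = 0
  1/3·s² − (1/10 + 1/3)·s + 1/10 = 0
which factors as (s − 1)·(1/3·s − 1/10) = 0, giving roots s = 1 and s = (1/10)/(1/3) = 3/10.
Mean offspring μ = 17/30 + 2·1/3 = 37/30 > 1 (supercritical), so q < 1. The extinction probability is the smaller root: q = (1/10)/(1/3) = 3/10.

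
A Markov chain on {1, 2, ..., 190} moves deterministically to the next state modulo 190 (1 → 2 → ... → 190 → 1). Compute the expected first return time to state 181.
E[T_181 | X_0 = 181] = 190

The chain cycles deterministically, so starting at state 181 it returns in exactly 190 steps. Equivalently, the stationary distribution is uniform π_j = 1/190 for every state j, so by Kac's formula E[T_181] = 1/π_181 = 190.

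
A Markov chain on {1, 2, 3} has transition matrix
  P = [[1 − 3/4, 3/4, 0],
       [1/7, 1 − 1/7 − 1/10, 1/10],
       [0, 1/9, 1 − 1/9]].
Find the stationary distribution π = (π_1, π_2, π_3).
π = (40/439, 210/439, 189/439)

This is a birth-death chain on three states, which satisfies detailed balance: π_1 · P_{12} = π_2 · P_{21} and π_2 · P_{23} = π_3 · P_{32}.
From π_1 · 3/4 = π_2 · 1/7: π_2/π_1 = (3/4)/(1/7) = 21/4.
From π_2 · 1/10 = π_3 · 1/9: π_3/π_2 = (1/10)/(1/9) = 9/10.
Take π_1 proportional to 1; then unnormalized π = (1, 21/4, 189/40). Normalize by dividing by the sum 439/40:
  π = (40/439, 210/439, 189/439).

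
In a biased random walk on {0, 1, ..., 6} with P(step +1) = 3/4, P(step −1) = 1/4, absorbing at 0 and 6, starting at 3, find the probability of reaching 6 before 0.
P(hit 6 before 0) = (1 − (1/3)^3) / (1 − (1/3)^6) = 27/28

Let u_k denote P(reach 6 before 0 | start at k). Boundary: u_0 = 0, u_6 = 1. Recurrence: u_k = 3/4·u_{k+1} + 1/4·u_{k-1} for 1 ≤ k ≤ 5. Try u_k = A + B·r^k with r = q/p = (1/4)/(3/4) = 1/3. Substitution satisfies the recurrence; boundary conditions give:
  u_k = (1 − r^k) / (1 − r^N) = (1 − (1/3)^3) / (1 − (1/3)^6) = 27/28.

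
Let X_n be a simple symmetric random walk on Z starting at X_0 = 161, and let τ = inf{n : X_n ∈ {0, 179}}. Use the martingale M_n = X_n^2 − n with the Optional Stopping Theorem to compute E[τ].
E[τ] = 2898

M_n = X_n^2 − n is a martingale (since E[X_{n+1}^2 | F_n] = X_n^2 + 1). By OST (τ has finite mean in a bounded region), E[M_τ] = E[M_0] = X_0^2 − 0 = 161^2 = 25921. Also E[M_τ] = E[X_τ^2] − E[τ]. The walk exits at 0 or 179, with P(hit 179 first) = 161/179, so E[X_τ^2] = 179^2 · 161/179 + 0 = 28819. Thus E[τ] = E[X_τ^2] − E[M_τ] = 28819 − 25921 = 2898 = 161(179 − 161) = 2898.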